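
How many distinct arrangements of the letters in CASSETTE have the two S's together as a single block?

Treat the 2 copies of S as a single block. The multiset to arrange is then {SS, A, C, E, E, T, T}, 7 items in all.
That gives (7)!/(2!·2!) = 1260 arrangements.

1260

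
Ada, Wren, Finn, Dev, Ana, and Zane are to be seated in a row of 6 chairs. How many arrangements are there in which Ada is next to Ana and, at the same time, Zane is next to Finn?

96

Treat {Ada,Ana} as one block (2 orders) and {Zane,Finn} as another (2 orders).
That leaves 4 units to arrange: 2 × 2 × 4! = 4 × 24 = 96.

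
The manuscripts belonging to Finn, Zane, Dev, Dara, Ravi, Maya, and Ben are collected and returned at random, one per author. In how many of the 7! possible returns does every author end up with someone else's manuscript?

Count assignments avoiding every fixed point. For any j of the 7 authors fixed to their own manuscript, the other 7−j can be arranged in (7−j)! ways.
By inclusion–exclusion this is Σ_{j=0}^{7} (−1)^j C(7,j)·(7−j)!.
Computing: 5040 − 5040 + 2520 − 840 + 210 − 42 + 7 − 1 = 1854.

1854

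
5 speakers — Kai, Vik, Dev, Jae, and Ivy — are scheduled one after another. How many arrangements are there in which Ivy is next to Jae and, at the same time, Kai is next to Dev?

24

Treat {Ivy,Jae} as one block (2 orders) and {Kai,Dev} as another (2 orders).
That leaves 3 units to arrange: 2 × 2 × 3! = 4 × 6 = 24.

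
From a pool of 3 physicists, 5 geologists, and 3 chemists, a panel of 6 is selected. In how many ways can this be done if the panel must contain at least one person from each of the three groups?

405

Total 6-person selections from all 11: C(11,6) = 462.
Selections missing a whole group: no physicists → C(8,6) = 28; no geologists → C(6,6) = 1; no chemists → C(8,6) = 28.
Add back selections omitting two groups (i.e. drawn from a single group): C(3,6) + C(5,6) + C(3,6) = 0.
By inclusion–exclusion: 462 − 57 + 0 = 405.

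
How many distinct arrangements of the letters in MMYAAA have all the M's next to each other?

20

Treat the 2 copies of M as a single block. The multiset to arrange is then {MM, A, A, A, Y}, 5 items in all.
That gives (5)!/(3!) = 20 arrangements.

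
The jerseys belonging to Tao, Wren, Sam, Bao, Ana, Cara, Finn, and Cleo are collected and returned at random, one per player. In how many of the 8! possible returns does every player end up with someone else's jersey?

14833

Let Aᵢ be the assignments in which player i gets their old jersey. We want the size of the complement of A₁∪…∪A_8.
By inclusion–exclusion this is Σ_{j=0}^{8} (−1)^j C(8,j)·(8−j)!.
Computing: 40320 − 40320 + 20160 − 6720 + 1680 − 336 + 56 − 8 + 1 = 14833.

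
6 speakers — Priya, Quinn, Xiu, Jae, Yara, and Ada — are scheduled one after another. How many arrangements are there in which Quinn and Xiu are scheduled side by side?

240

Treat {Quinn, Xiu} as a single unit. There are 5 units to order, and the pair itself can be ordered 2 ways.
So the count is 2·(5)! = 240.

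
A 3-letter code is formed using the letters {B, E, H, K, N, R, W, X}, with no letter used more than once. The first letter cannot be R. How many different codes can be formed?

294

The first letter has 8−1 = 7 choices (anything except R).
The remaining 2 letters are filled from the other 7 symbols without repetition: 7 × 6 = 42.
Total: 7 × 42 = 294.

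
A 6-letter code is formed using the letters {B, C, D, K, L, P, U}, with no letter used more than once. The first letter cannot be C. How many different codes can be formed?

The first letter has 7−1 = 6 choices (anything except C).
The remaining 5 letters are filled from the other 6 symbols without repetition: 6 × 5 × 4 × 3 × 2 = 720.
Total: 6 × 720 = 4320.

4320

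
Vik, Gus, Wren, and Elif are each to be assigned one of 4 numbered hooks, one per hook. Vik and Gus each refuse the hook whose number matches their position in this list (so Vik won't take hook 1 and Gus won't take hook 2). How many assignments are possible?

14

Let Aᵢ (for i ∈ {1, 2}) be the placements that put person i in their forbidden hook. Any j of these fix j positions, leaving (4−j)! ways to fill the rest, and there are C(2,j) ways to pick which j.
By inclusion–exclusion, the number of valid placements is Σ_{j=0}^{2} (−1)^j C(2,j)·(4−j)!.
Computing: 24 − 12 + 2 = 14.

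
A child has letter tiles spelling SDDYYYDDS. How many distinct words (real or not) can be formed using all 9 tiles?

The 9 letters of SDDYYYDDS have repeats: D appearing 4 times, S appearing twice, and Y appearing 3 times.
Dividing 9! = 362880 by 4!·3!·2! = 288 for the repeated letters gives 1260.

1260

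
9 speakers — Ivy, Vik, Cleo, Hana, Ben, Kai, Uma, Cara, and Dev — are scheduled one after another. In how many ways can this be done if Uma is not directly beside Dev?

282240

There are 9! = 362880 arrangements in all. If Uma and Dev are adjacent, merging them into one block gives 2·(8)! = 80640 arrangements.
Complementary counting: 362880 − 80640 = 282240.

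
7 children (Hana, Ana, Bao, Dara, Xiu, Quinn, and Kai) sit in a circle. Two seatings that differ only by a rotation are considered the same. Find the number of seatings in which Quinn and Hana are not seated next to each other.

480

All circular seatings of 7 people number (6)! = 720.
Those with Quinn next to Hana: fuse the pair into one unit and seat 6 units around a circle — 2·(5)! = 240.
Subtracting, 720 − 240 = 480.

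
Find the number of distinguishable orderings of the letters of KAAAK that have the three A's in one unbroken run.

3

Treat the 3 copies of A as a single block. The multiset to arrange is then {AAA, K, K}, 3 items in all.
That gives (3)!/(2!) = 3 arrangements.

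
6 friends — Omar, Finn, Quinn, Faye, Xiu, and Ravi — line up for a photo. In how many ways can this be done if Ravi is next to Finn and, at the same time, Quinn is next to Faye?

Treat {Ravi,Finn} as one block (2 orders) and {Quinn,Faye} as another (2 orders).
That leaves 4 units to arrange: 2 × 2 × 4! = 4 × 24 = 96.

96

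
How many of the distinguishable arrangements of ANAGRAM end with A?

360

Fix A in the last position and arrange the remaining 6 letters.
Those 6 letters have A appearing twice, giving (6)!/(2!) = 360.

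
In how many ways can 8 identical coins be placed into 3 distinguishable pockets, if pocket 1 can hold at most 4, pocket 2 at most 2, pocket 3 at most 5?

9

Ignoring the caps, the number of non-negative solutions to x_1+…+x_3 = 8 is C(10,2) = 45.
Subtract solutions that violate a single cap (substitute x_i' = x_i − (cap_i+1)): x_1 ≥ 5 gives C(5,2) = 10; x_2 ≥ 3 gives C(7,2) = 21; x_3 ≥ 6 gives C(4,2) = 6. Together 37.
Add back pairs where two caps are both exceeded: 1 + 0 + 0 = 1.
By inclusion–exclusion the count is 45 − 37 + 1 = 9.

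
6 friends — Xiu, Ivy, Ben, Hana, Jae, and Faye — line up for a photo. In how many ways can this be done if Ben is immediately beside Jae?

240

Treat {Ben, Jae} as a single unit. There are 5 units to order, and the pair itself can be ordered 2 ways.
So the count is 2·(5)! = 240.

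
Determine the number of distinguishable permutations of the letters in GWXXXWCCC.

5040

GWXXXWCCC has 9 letters with C appearing 3 times, W appearing twice, and X appearing 3 times.
The number of distinct arrangements is 9!/(3!·3!·2!) = 362880/72 = 5040.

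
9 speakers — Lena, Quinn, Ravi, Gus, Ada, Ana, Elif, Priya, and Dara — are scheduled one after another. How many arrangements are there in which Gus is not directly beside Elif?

282240

There are 9! = 362880 arrangements in all. If Gus and Elif are adjacent, merging them into one block gives 2·(8)! = 80640 arrangements.
Complementary counting: 362880 − 80640 = 282240.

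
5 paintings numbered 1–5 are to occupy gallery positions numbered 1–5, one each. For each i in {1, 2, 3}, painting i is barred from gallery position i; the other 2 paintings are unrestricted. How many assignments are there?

Let Aᵢ (for i ∈ {1, 2, 3}) be the placements that put painting i in its forbidden gallery position. Any j of these fix j positions, leaving (5−j)! ways to fill the rest, and there are C(3,j) ways to pick which j.
By inclusion–exclusion, the number of valid placements is Σ_{j=0}^{3} (−1)^j C(3,j)·(5−j)!.
Computing: 120 − 72 + 18 − 2 = 64.

64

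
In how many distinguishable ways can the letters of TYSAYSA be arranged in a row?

Letter multiplicities in TYSAYSA: A×2, S×2, T×1, Y×2.
Dividing 7! = 5040 by 2!·2!·2! = 8 for the repeated letters gives 630.

630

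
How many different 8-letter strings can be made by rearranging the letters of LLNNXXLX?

560

The 8 letters of LLNNXXLX have repeats: L appearing 3 times, N appearing twice, and X appearing 3 times.
So there are 8! / (3!·3!·2!) = 560 distinguishable arrangements.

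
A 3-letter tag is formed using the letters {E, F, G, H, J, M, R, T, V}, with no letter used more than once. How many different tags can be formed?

504

This is a permutation of 3 out of 9: P(9,3) = 9!/6!.
9 × 8 × 7 = 504.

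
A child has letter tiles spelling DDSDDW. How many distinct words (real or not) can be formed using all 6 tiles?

The 6 letters of DDSDDW have repeats: D appearing 4 times.
So there are 6! / (4!) = 30 distinguishable arrangements.

30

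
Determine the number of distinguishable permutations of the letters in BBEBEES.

140

Letter multiplicities in BBEBEES: B×3, E×3, S×1.
The number of distinct arrangements is 7!/(3!·3!) = 5040/36 = 140.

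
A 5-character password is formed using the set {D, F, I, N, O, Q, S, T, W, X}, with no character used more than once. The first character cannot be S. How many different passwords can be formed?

The first character has 10−1 = 9 choices (anything except S).
The remaining 4 characters are filled from the other 9 symbols without repetition: 9 × 8 × 7 × 6 = 3024.
Total: 9 × 3024 = 27216.

27216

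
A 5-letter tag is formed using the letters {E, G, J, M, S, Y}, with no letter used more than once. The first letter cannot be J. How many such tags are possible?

The first letter has 6−1 = 5 choices (anything except J).
The remaining 4 letters are filled from the other 5 symbols without repetition: 5 × 4 × 3 × 2 = 120.
Total: 5 × 120 = 600.

600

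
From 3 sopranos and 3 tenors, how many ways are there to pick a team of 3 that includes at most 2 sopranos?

Split by how many sopranos are chosen (0 through 2).
Sum: C(3,0)·C(3,3) + C(3,1)·C(3,2) + C(3,2)·C(3,1) = 1 + 9 + 9 = 19.

19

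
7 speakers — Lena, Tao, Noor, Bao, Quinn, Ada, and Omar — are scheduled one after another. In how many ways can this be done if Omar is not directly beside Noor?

There are 7! = 5040 arrangements in all. If Omar and Noor are adjacent, merging them into one block gives 2·(6)! = 1440 arrangements.
So 5040 − 1440 = 3600 arrangements keep them apart.

3600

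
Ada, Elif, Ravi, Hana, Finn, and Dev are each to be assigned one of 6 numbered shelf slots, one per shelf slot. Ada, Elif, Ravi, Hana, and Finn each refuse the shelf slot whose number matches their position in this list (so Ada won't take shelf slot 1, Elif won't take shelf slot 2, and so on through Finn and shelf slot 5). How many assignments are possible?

Let Aᵢ (for 1 ≤ i ≤ 5) be the placements that put person i in their forbidden shelf slot. Any j of these fix j positions, leaving (6−j)! ways to fill the rest, and there are C(5,j) ways to pick which j.
By inclusion–exclusion, the number of valid placements is Σ_{j=0}^{5} (−1)^j C(5,j)·(6−j)!.
Computing: 720 − 600 + 240 − 60 + 10 − 1 = 309.

309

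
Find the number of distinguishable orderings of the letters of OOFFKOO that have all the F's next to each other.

Treat the 2 copies of F as a single block. The multiset to arrange is then {FF, K, O, O, O, O}, 6 items in all.
That gives (6)!/(4!) = 30 arrangements.

30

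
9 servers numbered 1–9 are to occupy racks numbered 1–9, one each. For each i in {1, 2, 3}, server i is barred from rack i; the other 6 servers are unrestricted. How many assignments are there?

Let Aᵢ (for i ∈ {1, 2, 3}) be the placements that put server i in its forbidden rack. Any j of these fix j positions, leaving (9−j)! ways to fill the rest, and there are C(3,j) ways to pick which j.
By inclusion–exclusion, the number of valid placements is Σ_{j=0}^{3} (−1)^j C(3,j)·(9−j)!.
Computing: 362880 − 120960 + 15120 − 720 = 256320.

256320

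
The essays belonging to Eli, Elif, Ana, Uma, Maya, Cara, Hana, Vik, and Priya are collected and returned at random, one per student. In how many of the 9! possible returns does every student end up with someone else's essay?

Let Aᵢ be the assignments in which student i gets their own essay. We want the size of the complement of A₁∪…∪A_9.
By inclusion–exclusion this is Σ_{j=0}^{9} (−1)^j C(9,j)·(9−j)!.
Computing: 362880 − 362880 + 181440 − 60480 + 15120 − 3024 + 504 − 72 + 9 − 1 = 133496.

133496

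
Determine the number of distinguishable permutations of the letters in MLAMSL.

MLAMSL has 6 letters with L appearing twice and M appearing twice.
The number of distinct arrangements is 6!/(2!·2!) = 720/4 = 180.

180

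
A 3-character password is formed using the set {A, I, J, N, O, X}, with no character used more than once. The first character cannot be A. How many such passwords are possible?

100

The first character has 6−1 = 5 choices (anything except A).
The remaining 2 characters are filled from the other 5 symbols without repetition: 5 × 4 = 20.
Total: 5 × 20 = 100.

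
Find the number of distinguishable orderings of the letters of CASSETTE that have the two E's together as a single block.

1260

Treat the 2 copies of E as a single block. The multiset to arrange is then {EE, A, C, S, S, T, T}, 7 items in all.
That gives (7)!/(2!·2!) = 1260 arrangements.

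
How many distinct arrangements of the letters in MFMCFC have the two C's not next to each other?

Total arrangements of MFMCFC: 6!/(2!·2!·2!) = 90.
Arrangements with the C's together: treat CC as one letter, giving (5)!/(2!·2!) = 30.
Hence 90 − 30 = 60.

60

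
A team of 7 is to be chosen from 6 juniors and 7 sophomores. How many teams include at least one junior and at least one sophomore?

1715

Unrestricted: C(13,7) = 1716 ways to pick any 7 of the 13.
Selections missing a whole group: no juniors → C(7,7) = 1; no sophomores → C(6,7) = 0.
Both groups omitted at once is impossible, so 1716 − 1 = 1715.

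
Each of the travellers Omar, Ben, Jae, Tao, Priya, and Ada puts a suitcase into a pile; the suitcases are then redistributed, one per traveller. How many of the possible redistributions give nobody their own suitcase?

265

Let Aᵢ be the assignments in which traveller i gets their own suitcase. We want the size of the complement of A₁∪…∪A_6.
By inclusion–exclusion this is Σ_{j=0}^{6} (−1)^j C(6,j)·(6−j)!.
Computing: 720 − 720 + 360 − 120 + 30 − 6 + 1 = 265.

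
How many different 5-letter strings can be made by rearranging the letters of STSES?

STSES has 5 letters with S appearing 3 times.
Dividing 5! = 120 by 3! = 6 for the repeated letters gives 20.

20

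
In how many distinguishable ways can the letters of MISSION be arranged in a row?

1260

Letter multiplicities in MISSION: I×2, M×1, N×1, O×1, S×2.
The number of distinct arrangements is 7!/(2!·2!) = 5040/4 = 1260.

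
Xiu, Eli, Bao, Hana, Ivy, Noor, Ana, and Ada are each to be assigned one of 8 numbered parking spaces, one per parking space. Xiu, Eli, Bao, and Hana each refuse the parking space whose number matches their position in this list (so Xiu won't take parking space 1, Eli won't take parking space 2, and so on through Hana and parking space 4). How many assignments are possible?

Let Aᵢ (for 1 ≤ i ≤ 4) be the placements that put person i in their forbidden parking space. Any j of these fix j positions, leaving (8−j)! ways to fill the rest, and there are C(4,j) ways to pick which j.
By inclusion–exclusion, the number of valid placements is Σ_{j=0}^{4} (−1)^j C(4,j)·(8−j)!.
Computing: 40320 − 20160 + 4320 − 480 + 24 = 24024.

24024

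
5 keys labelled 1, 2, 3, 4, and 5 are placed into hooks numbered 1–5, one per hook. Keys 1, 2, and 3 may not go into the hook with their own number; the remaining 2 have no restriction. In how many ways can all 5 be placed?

64

Let Aᵢ (for i ∈ {1, 2, 3}) be the placements that put key i in its forbidden hook. Any j of these fix j positions, leaving (5−j)! ways to fill the rest, and there are C(3,j) ways to pick which j.
By inclusion–exclusion, the number of valid placements is Σ_{j=0}^{3} (−1)^j C(3,j)·(5−j)!.
Computing: 120 − 72 + 18 − 2 = 64.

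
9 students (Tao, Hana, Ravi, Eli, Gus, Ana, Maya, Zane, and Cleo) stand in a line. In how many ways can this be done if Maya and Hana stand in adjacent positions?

80640

Treat {Maya, Hana} as a single unit. There are 8 units to order, and the pair itself can be ordered 2 ways.
So the count is 2·(8)! = 80640.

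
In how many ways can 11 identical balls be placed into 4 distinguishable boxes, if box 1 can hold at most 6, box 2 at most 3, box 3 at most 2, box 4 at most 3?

By stars and bars, unrestricted non-negative solutions to x_1+…+x_4 = 11 number C(11+3,3) = 364.
Subtract solutions that violate a single cap (substitute x_i' = x_i − (cap_i+1)): x_1 ≥ 7 gives C(7,3) = 35; x_2 ≥ 4 gives C(10,3) = 120; x_3 ≥ 3 gives C(11,3) = 165; x_4 ≥ 4 gives C(10,3) = 120. Together 440.
Add back pairs where two caps are both exceeded: 1 + 4 + 1 + 35 + 20 + 35 = 96.
Subtract triples: 0 + 0 + 0 + 1 = 1.
By inclusion–exclusion the count is 364 − 440 + 96 − 1 = 19.

19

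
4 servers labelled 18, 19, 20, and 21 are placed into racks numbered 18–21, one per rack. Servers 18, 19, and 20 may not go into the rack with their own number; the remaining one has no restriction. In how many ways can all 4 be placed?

11

Let Aᵢ (for i ∈ {18, 19, 20}) be the placements that put server i in its forbidden rack. Any j of these fix j positions, leaving (4−j)! ways to fill the rest, and there are C(3,j) ways to pick which j.
By inclusion–exclusion, the number of valid placements is Σ_{j=0}^{3} (−1)^j C(3,j)·(4−j)!.
Computing: 24 − 18 + 6 − 1 = 11.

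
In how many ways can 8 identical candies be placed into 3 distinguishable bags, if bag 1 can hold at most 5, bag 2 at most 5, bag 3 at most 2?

By stars and bars, unrestricted non-negative solutions to x_1+…+x_3 = 8 number C(8+2,2) = 45.
Subtract solutions that violate a single cap (substitute x_i' = x_i − (cap_i+1)): x_1 ≥ 6 gives C(4,2) = 6; x_2 ≥ 6 gives C(4,2) = 6; x_3 ≥ 3 gives C(7,2) = 21. Together 33.
No two caps can be exceeded simultaneously, so the pair terms are all 0.
By inclusion–exclusion the count is 45 − 33 + 0 = 12.

12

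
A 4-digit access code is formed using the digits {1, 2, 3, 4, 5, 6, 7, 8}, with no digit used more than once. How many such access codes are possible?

Choose and order 4 of the 8 symbols: the first digit has 8 options, the next 7, then 6, 5.
8 × 7 × 6 × 5 = 1680.

1680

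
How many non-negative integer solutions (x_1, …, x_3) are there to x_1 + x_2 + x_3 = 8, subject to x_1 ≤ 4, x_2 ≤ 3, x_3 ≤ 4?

10

Ignoring the caps, the number of non-negative solutions to x_1+…+x_3 = 8 is C(10,2) = 45.
Subtract solutions that violate a single cap (substitute x_i' = x_i − (cap_i+1)): x_1 ≥ 5 gives C(5,2) = 10; x_2 ≥ 4 gives C(6,2) = 15; x_3 ≥ 5 gives C(5,2) = 10. Together 35.
No two caps can be exceeded simultaneously, so the pair terms are all 0.
By inclusion–exclusion the count is 45 − 35 + 0 = 10.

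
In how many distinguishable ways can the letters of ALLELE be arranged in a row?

60

ALLELE has 6 letters with E appearing twice and L appearing 3 times.
The number of distinct arrangements is 6!/(3!·2!) = 720/12 = 60.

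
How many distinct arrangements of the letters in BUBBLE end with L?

20

With the last slot taken by L, it remains to arrange the other 5 letters (BUBBE).
Those 5 letters have B appearing 3 times, giving (5)!/(3!) = 20.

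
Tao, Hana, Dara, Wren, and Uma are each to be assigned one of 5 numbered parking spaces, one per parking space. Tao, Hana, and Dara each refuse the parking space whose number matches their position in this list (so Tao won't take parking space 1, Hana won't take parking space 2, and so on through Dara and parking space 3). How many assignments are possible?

64

Let Aᵢ (for i ∈ {1, 2, 3}) be the placements that put person i in their forbidden parking space. Any j of these fix j positions, leaving (5−j)! ways to fill the rest, and there are C(3,j) ways to pick which j.
By inclusion–exclusion, the number of valid placements is Σ_{j=0}^{3} (−1)^j C(3,j)·(5−j)!.
Computing: 120 − 72 + 18 − 2 = 64.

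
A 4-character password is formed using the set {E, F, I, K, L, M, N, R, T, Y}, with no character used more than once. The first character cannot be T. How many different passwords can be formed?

4536

The first character has 10−1 = 9 choices (anything except T).
The remaining 3 characters are filled from the other 9 symbols without repetition: 9 × 8 × 7 = 504.
Total: 9 × 504 = 4536.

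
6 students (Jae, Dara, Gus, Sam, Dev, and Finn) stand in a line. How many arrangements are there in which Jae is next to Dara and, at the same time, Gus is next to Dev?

Treat {Jae,Dara} as one block (2 orders) and {Gus,Dev} as another (2 orders).
That leaves 4 units to arrange: 2 × 2 × 4! = 4 × 24 = 96.

96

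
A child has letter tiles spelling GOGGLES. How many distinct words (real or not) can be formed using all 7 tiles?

840

GOGGLES has 7 letters with G appearing 3 times.
Dividing 7! = 5040 by 3! = 6 for the repeated letters gives 840.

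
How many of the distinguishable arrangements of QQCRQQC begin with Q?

60

With the first slot taken by Q, it remains to arrange the other 6 letters (QCRQQC).
Those 6 letters have C appearing twice and Q appearing 3 times, giving (6)!/(3!·2!) = 60.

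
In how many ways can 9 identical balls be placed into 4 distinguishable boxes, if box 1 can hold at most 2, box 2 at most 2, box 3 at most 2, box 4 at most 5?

By stars and bars, unrestricted non-negative solutions to x_1+…+x_4 = 9 number C(9+3,3) = 220.
Subtract solutions that violate a single cap (substitute x_i' = x_i − (cap_i+1)): x_1 ≥ 3 gives C(9,3) = 84; x_2 ≥ 3 gives C(9,3) = 84; x_3 ≥ 3 gives C(9,3) = 84; x_4 ≥ 6 gives C(6,3) = 20. Together 272.
Add back pairs where two caps are both exceeded: 20 + 20 + 1 + 20 + 1 + 1 = 63.
Subtract triples: 1 + 0 + 0 + 0 = 1.
By inclusion–exclusion the count is 220 − 272 + 63 − 1 = 10.

10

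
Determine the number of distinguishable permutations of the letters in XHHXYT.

180

The 6 letters of XHHXYT have repeats: H appearing twice and X appearing twice.
So there are 6! / (2!·2!) = 180 distinguishable arrangements.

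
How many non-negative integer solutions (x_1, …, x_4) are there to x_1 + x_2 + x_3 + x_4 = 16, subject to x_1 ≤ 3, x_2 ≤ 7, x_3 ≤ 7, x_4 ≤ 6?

99

By stars and bars, unrestricted non-negative solutions to x_1+…+x_4 = 16 number C(16+3,3) = 969.
Subtract solutions that violate a single cap (substitute x_i' = x_i − (cap_i+1)): x_1 ≥ 4 gives C(15,3) = 455; x_2 ≥ 8 gives C(11,3) = 165; x_3 ≥ 8 gives C(11,3) = 165; x_4 ≥ 7 gives C(12,3) = 220. Together 1005.
Add back pairs where two caps are both exceeded: 35 + 35 + 56 + 1 + 4 + 4 = 135.
By inclusion–exclusion the count is 969 − 1005 + 135 = 99.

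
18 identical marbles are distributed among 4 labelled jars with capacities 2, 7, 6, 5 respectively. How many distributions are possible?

Ignoring the caps, the number of non-negative solutions to x_1+…+x_4 = 18 is C(21,3) = 1330.
Subtract solutions that violate a single cap (substitute x_i' = x_i − (cap_i+1)): x_1 ≥ 3 gives C(18,3) = 816; x_2 ≥ 8 gives C(13,3) = 286; x_3 ≥ 7 gives C(14,3) = 364; x_4 ≥ 6 gives C(15,3) = 455. Together 1921.
Add back pairs where two caps are both exceeded: 120 + 165 + 220 + 20 + 35 + 56 = 616.
Subtract triples: 1 + 4 + 10 + 0 = 15.
By inclusion–exclusion the count is 1330 − 1921 + 616 − 15 = 10.

10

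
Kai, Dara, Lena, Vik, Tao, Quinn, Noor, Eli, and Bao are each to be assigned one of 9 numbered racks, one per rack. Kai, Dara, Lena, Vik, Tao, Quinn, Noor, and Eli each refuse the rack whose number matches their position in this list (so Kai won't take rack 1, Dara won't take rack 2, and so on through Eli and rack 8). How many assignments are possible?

148329

Let Aᵢ (for 1 ≤ i ≤ 8) be the placements that put person i in their forbidden rack. Any j of these fix j positions, leaving (9−j)! ways to fill the rest, and there are C(8,j) ways to pick which j.
By inclusion–exclusion, the number of valid placements is Σ_{j=0}^{8} (−1)^j C(8,j)·(9−j)!.
Computing: 362880 − 322560 + 141120 − 40320 + 8400 − 1344 + 168 − 16 + 1 = 148329.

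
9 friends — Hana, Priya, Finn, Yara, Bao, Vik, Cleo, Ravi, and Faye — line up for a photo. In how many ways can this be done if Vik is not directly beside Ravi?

282240

There are 9! = 362880 arrangements in all. If Vik and Ravi are adjacent, merging them into one block gives 2·(8)! = 80640 arrangements.
Complementary counting: 362880 − 80640 = 282240.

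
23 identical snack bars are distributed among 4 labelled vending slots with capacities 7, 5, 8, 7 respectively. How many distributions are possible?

By stars and bars, unrestricted non-negative solutions to x_1+…+x_4 = 23 number C(23+3,3) = 2600.
Subtract solutions that violate a single cap (substitute x_i' = x_i − (cap_i+1)): x_1 ≥ 8 gives C(18,3) = 816; x_2 ≥ 6 gives C(20,3) = 1140; x_3 ≥ 9 gives C(17,3) = 680; x_4 ≥ 8 gives C(18,3) = 816. Together 3452.
Add back pairs where two caps are both exceeded: 220 + 84 + 120 + 165 + 220 + 84 = 893.
Subtract triples: 1 + 4 + 0 + 1 = 6.
By inclusion–exclusion the count is 2600 − 3452 + 893 − 6 = 35.

35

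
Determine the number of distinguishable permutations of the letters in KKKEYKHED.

Letter multiplicities in KKKEYKHED: D×1, E×2, H×1, K×4, Y×1.
So there are 9! / (4!·2!) = 7560 distinguishable arrangements.

7560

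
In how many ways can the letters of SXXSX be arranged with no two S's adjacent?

Total arrangements of SXXSX: 5!/(3!·2!) = 10.
Arrangements with the S's together: treat SS as one letter, giving (4)!/(3!) = 4.
Hence 10 − 4 = 6.

6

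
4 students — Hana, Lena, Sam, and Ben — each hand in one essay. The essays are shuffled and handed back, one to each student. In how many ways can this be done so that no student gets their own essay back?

Count assignments avoiding every fixed point. For any j of the 4 students fixed to their own essay, the other 4−j can be arranged in (4−j)! ways.
By inclusion–exclusion this is Σ_{j=0}^{4} (−1)^j C(4,j)·(4−j)!.
Computing: 24 − 24 + 12 − 4 + 1 = 9.

9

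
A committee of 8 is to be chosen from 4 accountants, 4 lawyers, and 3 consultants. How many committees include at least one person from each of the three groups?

164

Unrestricted: C(11,8) = 165 ways to pick any 8 of the 11.
Subtract selections that omit an entire group: no accountants → C(7,8) = 0; no lawyers → C(7,8) = 0; no consultants → C(8,8) = 1.
Add back selections omitting two groups (i.e. drawn from a single group): C(4,8) + C(4,8) + C(3,8) = 0.
By inclusion–exclusion: 165 − 1 + 0 = 164.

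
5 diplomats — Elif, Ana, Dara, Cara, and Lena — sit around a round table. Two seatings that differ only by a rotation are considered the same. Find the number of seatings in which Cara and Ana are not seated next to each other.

12

Without the restriction there are (4)! = 24 seatings.
Seatings with Cara beside Ana: treat them as a block with 2 internal orders, giving 2 × (3)! = 12.
Subtracting, 24 − 12 = 12.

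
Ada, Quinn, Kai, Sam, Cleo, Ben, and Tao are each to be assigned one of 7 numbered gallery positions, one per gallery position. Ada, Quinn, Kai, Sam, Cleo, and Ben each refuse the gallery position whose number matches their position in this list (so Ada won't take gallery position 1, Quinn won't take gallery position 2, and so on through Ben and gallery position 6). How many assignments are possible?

Let Aᵢ (for 1 ≤ i ≤ 6) be the placements that put person i in their forbidden gallery position. Any j of these fix j positions, leaving (7−j)! ways to fill the rest, and there are C(6,j) ways to pick which j.
By inclusion–exclusion, the number of valid placements is Σ_{j=0}^{6} (−1)^j C(6,j)·(7−j)!.
Computing: 5040 − 4320 + 1800 − 480 + 90 − 12 + 1 = 2119.

2119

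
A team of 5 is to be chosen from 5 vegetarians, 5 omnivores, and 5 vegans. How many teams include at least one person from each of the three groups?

2250

Total 5-person selections from all 15: C(15,5) = 3003.
Subtract selections that omit an entire group: no vegetarians → C(10,5) = 252; no omnivores → C(10,5) = 252; no vegans → C(10,5) = 252.
Add back selections omitting two groups (i.e. drawn from a single group): C(5,5) + C(5,5) + C(5,5) = 3.
By inclusion–exclusion: 3003 − 756 + 3 = 2250.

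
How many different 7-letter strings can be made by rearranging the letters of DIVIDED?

Letter multiplicities in DIVIDED: D×3, E×1, I×2, V×1.
The number of distinct arrangements is 7!/(3!·2!) = 5040/12 = 420.

420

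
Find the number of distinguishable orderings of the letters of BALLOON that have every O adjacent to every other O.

Treat the 2 copies of O as a single block. The multiset to arrange is then {OO, A, B, L, L, N}, 6 items in all.
That gives (6)!/(2!) = 360 arrangements.

360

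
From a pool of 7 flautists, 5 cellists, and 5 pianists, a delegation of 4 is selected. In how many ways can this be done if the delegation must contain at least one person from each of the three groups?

1225

Total 4-person selections from all 17: C(17,4) = 2380.
Subtract selections that omit an entire group: no flautists → C(10,4) = 210; no cellists → C(12,4) = 495; no pianists → C(12,4) = 495.
Add back selections omitting two groups (i.e. drawn from a single group): C(7,4) + C(5,4) + C(5,4) = 45.
By inclusion–exclusion: 2380 − 1200 + 45 = 1225.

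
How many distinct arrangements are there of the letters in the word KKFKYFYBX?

15120

The 9 letters of KKFKYFYBX have repeats: F appearing twice, K appearing 3 times, and Y appearing twice.
Dividing 9! = 362880 by 3!·2!·2! = 24 for the repeated letters gives 15120.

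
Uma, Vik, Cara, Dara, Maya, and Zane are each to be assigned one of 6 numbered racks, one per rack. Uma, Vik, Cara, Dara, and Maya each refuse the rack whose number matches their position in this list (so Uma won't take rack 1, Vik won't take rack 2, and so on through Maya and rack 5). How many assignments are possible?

Let Aᵢ (for 1 ≤ i ≤ 5) be the placements that put person i in their forbidden rack. Any j of these fix j positions, leaving (6−j)! ways to fill the rest, and there are C(5,j) ways to pick which j.
By inclusion–exclusion, the number of valid placements is Σ_{j=0}^{5} (−1)^j C(5,j)·(6−j)!.
Computing: 720 − 600 + 240 − 60 + 10 − 1 = 309.

309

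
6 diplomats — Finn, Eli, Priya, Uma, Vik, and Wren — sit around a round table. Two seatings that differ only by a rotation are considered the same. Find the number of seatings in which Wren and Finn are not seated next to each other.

All circular seatings of 6 people number (5)! = 120.
Seatings with Wren beside Finn: treat them as a block with 2 internal orders, giving 2 × (4)! = 48.
Subtracting, 120 − 48 = 72.

72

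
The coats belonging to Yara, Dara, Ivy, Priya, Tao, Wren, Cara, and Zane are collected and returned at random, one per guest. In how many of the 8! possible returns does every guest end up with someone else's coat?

14833

Let Aᵢ be the assignments in which guest i gets their own coat. We want the size of the complement of A₁∪…∪A_8.
By inclusion–exclusion this is Σ_{j=0}^{8} (−1)^j C(8,j)·(8−j)!.
Computing: 40320 − 40320 + 20160 − 6720 + 1680 − 336 + 56 − 8 + 1 = 14833.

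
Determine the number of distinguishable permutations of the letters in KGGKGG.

15

Letter multiplicities in KGGKGG: G×4, K×2.
Dividing 6! = 720 by 4!·2! = 48 for the repeated letters gives 15.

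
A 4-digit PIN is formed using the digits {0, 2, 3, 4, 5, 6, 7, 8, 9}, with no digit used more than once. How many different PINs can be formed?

This is a permutation of 4 out of 9: P(9,4) = 9!/5!.
That product is 9 × 8 × 7 × 6 = 3024.

3024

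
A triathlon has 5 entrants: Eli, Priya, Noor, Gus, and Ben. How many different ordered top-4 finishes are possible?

120

There are 5 choices for 1st place, 4 for 2nd, and so on down to 2 for position 4.
That gives 5 × 4 × 3 × 2 = 120.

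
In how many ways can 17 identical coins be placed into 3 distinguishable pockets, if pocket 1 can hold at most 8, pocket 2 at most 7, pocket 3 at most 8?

28

Without the upper bounds there are C(19,2) = 171 ways to split 17 among 3 pockets.
Subtract solutions that violate a single cap (substitute x_i' = x_i − (cap_i+1)): x_1 ≥ 9 gives C(10,2) = 45; x_2 ≥ 8 gives C(11,2) = 55; x_3 ≥ 9 gives C(10,2) = 45. Together 145.
Add back pairs where two caps are both exceeded: 1 + 0 + 1 = 2.
By inclusion–exclusion the count is 171 − 145 + 2 = 28.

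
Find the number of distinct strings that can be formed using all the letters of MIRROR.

The 6 letters of MIRROR have repeats: R appearing 3 times.
So there are 6! / (3!) = 120 distinguishable arrangements.

120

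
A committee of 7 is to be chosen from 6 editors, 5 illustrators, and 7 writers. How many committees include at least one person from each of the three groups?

With no constraint there are C(18,7) = 31824 possible selections.
Selections missing a whole group: no editors → C(12,7) = 792; no illustrators → C(13,7) = 1716; no writers → C(11,7) = 330.
Add back selections omitting two groups (i.e. drawn from a single group): C(6,7) + C(5,7) + C(7,7) = 1.
By inclusion–exclusion: 31824 − 2838 + 1 = 28987.

28987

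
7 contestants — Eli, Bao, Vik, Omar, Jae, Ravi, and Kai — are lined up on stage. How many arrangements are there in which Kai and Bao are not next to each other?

3600

There are 7! = 5040 arrangements in all. If Kai and Bao are adjacent, merging them into one block gives 2·(6)! = 1440 arrangements.
Complementary counting: 5040 − 1440 = 3600.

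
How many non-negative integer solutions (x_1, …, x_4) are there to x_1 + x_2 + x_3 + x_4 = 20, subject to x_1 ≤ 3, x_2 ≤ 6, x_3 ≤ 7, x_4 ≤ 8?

34

By stars and bars, unrestricted non-negative solutions to x_1+…+x_4 = 20 number C(20+3,3) = 1771.
Subtract solutions that violate a single cap (substitute x_i' = x_i − (cap_i+1)): x_1 ≥ 4 gives C(19,3) = 969; x_2 ≥ 7 gives C(16,3) = 560; x_3 ≥ 8 gives C(15,3) = 455; x_4 ≥ 9 gives C(14,3) = 364. Together 2348.
Add back pairs where two caps are both exceeded: 220 + 165 + 120 + 56 + 35 + 20 = 616.
Subtract triples: 4 + 1 + 0 + 0 = 5.
By inclusion–exclusion the count is 1771 − 2348 + 616 − 5 = 34.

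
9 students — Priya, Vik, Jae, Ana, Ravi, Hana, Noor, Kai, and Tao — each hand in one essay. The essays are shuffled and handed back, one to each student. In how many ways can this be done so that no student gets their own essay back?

Count assignments avoiding every fixed point. For any j of the 9 students fixed to their own essay, the other 9−j can be arranged in (9−j)! ways.
By inclusion–exclusion this is Σ_{j=0}^{9} (−1)^j C(9,j)·(9−j)!.
Computing: 362880 − 362880 + 181440 − 60480 + 15120 − 3024 + 504 − 72 + 9 − 1 = 133496.

133496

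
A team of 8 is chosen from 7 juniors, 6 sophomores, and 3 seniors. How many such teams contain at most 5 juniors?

12609

Split by how many juniors are chosen (0 through 5).
Sum: C(7,0)·C(9,8) + C(7,1)·C(9,7) + C(7,2)·C(9,6) + C(7,3)·C(9,5) + C(7,4)·C(9,4) + C(7,5)·C(9,3) = 9 + 252 + 1764 + 4410 + 4410 + 1764 = 12609.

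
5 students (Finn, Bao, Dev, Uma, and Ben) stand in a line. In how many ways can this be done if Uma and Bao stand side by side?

48

Glue Uma and Bao into one block (2 internal orders), leaving 4 units to arrange in a row.
That gives 2 × 4! = 2 × 24 = 48.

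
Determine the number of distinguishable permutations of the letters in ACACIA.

60

Letter multiplicities in ACACIA: A×3, C×2, I×1.
Dividing 6! = 720 by 3!·2! = 12 for the repeated letters gives 60.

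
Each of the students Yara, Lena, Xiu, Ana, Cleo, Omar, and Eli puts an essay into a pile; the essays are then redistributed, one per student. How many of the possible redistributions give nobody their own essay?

Count assignments avoiding every fixed point. For any j of the 7 students fixed to their own essay, the other 7−j can be arranged in (7−j)! ways.
By inclusion–exclusion this is Σ_{j=0}^{7} (−1)^j C(7,j)·(7−j)!.
Computing: 5040 − 5040 + 2520 − 840 + 210 − 42 + 7 − 1 = 1854.

1854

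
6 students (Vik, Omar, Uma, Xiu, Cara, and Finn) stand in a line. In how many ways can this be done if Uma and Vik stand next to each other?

Glue Uma and Vik into one block (2 internal orders), leaving 5 units to arrange in a row.
So the count is 2·(5)! = 240.

240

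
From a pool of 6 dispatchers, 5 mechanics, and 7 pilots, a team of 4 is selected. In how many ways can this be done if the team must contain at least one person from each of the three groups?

Total 4-person selections from all 18: C(18,4) = 3060.
Selections missing a whole group: no dispatchers → C(12,4) = 495; no mechanics → C(13,4) = 715; no pilots → C(11,4) = 330.
Add back selections omitting two groups (i.e. drawn from a single group): C(6,4) + C(5,4) + C(7,4) = 55.
By inclusion–exclusion: 3060 − 1540 + 55 = 1575.

1575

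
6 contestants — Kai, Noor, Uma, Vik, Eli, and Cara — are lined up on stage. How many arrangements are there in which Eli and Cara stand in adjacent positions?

240

Treat {Eli, Cara} as a single unit. There are 5 units to order, and the pair itself can be ordered 2 ways.
So the count is 2·(5)! = 240.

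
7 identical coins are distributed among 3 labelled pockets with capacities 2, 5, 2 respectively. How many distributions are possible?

6

Ignoring the caps, the number of non-negative solutions to x_1+…+x_3 = 7 is C(9,2) = 36.
Subtract solutions that violate a single cap (substitute x_i' = x_i − (cap_i+1)): x_1 ≥ 3 gives C(6,2) = 15; x_2 ≥ 6 gives C(3,2) = 3; x_3 ≥ 3 gives C(6,2) = 15. Together 33.
Add back pairs where two caps are both exceeded: 0 + 3 + 0 = 3.
By inclusion–exclusion the count is 36 − 33 + 3 = 6.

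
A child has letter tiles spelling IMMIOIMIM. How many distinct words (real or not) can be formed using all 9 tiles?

630

IMMIOIMIM has 9 letters with I appearing 4 times and M appearing 4 times.
Dividing 9! = 362880 by 4!·4! = 576 for the repeated letters gives 630.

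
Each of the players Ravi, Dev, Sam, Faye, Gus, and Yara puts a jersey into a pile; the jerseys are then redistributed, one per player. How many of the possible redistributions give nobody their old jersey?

Let Aᵢ be the assignments in which player i gets their old jersey. We want the size of the complement of A₁∪…∪A_6.
By inclusion–exclusion this is Σ_{j=0}^{6} (−1)^j C(6,j)·(6−j)!.
Computing: 720 − 720 + 360 − 120 + 30 − 6 + 1 = 265.

265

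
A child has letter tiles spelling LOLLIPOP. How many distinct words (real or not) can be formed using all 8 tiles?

1680

LOLLIPOP has 8 letters with L appearing 3 times, O appearing twice, and P appearing twice.
So there are 8! / (3!·2!·2!) = 1680 distinguishable arrangements.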